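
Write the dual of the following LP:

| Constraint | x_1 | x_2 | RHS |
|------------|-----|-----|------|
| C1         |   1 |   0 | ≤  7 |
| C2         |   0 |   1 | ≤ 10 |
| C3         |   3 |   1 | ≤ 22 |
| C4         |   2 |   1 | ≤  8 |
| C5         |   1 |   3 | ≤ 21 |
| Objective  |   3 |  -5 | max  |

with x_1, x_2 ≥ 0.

Primal max cᵀx s.t. Ax ≤ b, x ≥ 0  →  Dual min bᵀy s.t. Aᵀy ≥ c, y ≥ 0.

Minimize: z = 7y1 + 10y2 + 22y3 + 8y4 + 21y5

Subject to:
  y1 + 3y3 + 2y4 + y5 ≥ 3
  y2 + y3 + y4 + 3y5 ≥ -5
  y1, y2, y3, y4, y5 ≥ 0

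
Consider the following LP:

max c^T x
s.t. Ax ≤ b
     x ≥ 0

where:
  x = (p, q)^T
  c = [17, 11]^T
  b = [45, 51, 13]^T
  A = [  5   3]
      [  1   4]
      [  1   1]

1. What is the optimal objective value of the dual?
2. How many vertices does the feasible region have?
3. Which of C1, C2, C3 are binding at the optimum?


1. 161
2. 5
3. C1, C3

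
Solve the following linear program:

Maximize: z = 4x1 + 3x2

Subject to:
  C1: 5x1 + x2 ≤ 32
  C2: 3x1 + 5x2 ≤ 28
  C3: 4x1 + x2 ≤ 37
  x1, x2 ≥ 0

Evaluate the objective at each vertex of the feasible region:
  z(0, 0) = 0
  z(6.4, 0) = 25.6
  z(6, 2) = 30  ←
  z(0, 5.6) = 16.8
The maximum is at x1 = 6, x2 = 2.

x1 = 6, x2 = 2, z = 30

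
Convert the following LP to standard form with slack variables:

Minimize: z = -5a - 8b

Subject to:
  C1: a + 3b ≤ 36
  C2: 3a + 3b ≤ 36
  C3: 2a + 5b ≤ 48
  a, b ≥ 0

min z = -5a - 8b

s.t.
  a + 3b + s1 = 36
  3a + 3b + s2 = 36
  2a + 5b + s3 = 48
  a, b, s1, s2, s3 ≥ 0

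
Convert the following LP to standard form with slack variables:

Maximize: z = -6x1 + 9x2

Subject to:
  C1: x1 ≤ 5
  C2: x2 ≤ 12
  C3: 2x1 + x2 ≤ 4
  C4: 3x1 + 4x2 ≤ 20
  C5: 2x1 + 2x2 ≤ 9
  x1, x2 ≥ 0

max z = -6x1 + 9x2

s.t.
  x1 + s1 = 5
  x2 + s2 = 12
  2x1 + x2 + s3 = 4
  3x1 + 4x2 + s4 = 20
  2x1 + 2x2 + s5 = 9
  x1, x2, s1, s2, s3, s4, s5 ≥ 0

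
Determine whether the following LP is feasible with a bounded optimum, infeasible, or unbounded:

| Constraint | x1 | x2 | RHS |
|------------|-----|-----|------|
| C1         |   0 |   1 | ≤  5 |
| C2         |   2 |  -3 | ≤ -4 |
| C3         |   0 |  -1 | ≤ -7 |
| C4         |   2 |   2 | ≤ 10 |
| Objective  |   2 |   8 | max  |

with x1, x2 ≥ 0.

Infeasible (no feasible solution exists)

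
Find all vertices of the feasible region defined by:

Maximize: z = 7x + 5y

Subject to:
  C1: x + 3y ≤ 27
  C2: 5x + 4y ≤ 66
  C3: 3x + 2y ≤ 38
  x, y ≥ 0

(0, 0), (12.67, 0), (10, 4), (8.182, 6.273), (0, 9)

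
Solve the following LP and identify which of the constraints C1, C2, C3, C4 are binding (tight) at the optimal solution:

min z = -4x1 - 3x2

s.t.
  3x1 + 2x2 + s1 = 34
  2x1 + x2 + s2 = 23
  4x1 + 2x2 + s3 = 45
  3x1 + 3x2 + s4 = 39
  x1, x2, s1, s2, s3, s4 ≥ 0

At x1 = 8, x2 = 5, compute slack b - a·x for each constraint:
  C1: 34 − 34 = 0  (binding)
  C2: 23 − 21 = 2  (slack)
  C3: 45 − 42 = 3  (slack)
  C4: 39 − 39 = 0  (binding)

Optimal: x1 = 8, x2 = 5
Binding: C1, C4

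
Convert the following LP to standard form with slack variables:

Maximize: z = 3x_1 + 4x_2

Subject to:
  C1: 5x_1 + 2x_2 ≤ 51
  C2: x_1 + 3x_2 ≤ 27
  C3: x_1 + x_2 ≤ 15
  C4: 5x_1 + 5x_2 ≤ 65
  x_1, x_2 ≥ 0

max z = 3x_1 + 4x_2

s.t.
  5x_1 + 2x_2 + s1 = 51
  x_1 + 3x_2 + s2 = 27
  x_1 + x_2 + s3 = 15
  5x_1 + 5x_2 + s4 = 65
  x_1, x_2, s1, s2, s3, s4 ≥ 0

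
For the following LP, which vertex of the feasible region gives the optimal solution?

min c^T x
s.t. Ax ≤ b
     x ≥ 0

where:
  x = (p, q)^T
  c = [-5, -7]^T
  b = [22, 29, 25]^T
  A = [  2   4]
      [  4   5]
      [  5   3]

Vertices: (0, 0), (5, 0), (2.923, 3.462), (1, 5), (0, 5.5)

Evaluate the objective at each vertex of the feasible region:
  z(0, 0) = 0
  z(5, 0) = -25
  z(2.923, 3.462) = -38.85
  z(1, 5) = -40  ←
  z(0, 5.5) = -38.5
The minimum is at p = 1, q = 5.

(1, 5)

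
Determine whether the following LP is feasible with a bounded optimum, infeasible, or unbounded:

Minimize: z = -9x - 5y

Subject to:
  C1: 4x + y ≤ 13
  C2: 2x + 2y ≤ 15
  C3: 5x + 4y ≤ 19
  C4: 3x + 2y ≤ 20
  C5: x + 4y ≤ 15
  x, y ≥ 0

Feasible with a bounded optimal solution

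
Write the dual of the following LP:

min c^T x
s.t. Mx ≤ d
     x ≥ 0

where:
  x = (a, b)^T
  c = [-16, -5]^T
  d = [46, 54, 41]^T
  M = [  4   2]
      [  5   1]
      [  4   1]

Primal min cᵀx s.t. Ax ≤ b, x ≥ 0  →  Dual max −bᵀy s.t. Aᵀy ≥ −c, y ≥ 0.

Maximize: z = -46y1 - 54y2 - 41y3

Subject to:
  4y1 + 5y2 + 4y3 ≥ 16
  2y1 + y2 + y3 ≥ 5
  y1, y2, y3 ≥ 0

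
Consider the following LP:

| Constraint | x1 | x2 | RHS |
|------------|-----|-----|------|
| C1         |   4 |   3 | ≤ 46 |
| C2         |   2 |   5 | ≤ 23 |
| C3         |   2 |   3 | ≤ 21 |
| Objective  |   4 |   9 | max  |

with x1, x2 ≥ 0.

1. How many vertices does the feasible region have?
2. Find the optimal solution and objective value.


1. 4
2. x1 = 9, x2 = 1, z = 45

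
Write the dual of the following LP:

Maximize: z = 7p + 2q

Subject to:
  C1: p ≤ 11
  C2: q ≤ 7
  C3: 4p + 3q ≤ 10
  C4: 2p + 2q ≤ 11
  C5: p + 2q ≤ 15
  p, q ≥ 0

Primal max cᵀx s.t. Ax ≤ b, x ≥ 0  →  Dual min bᵀy s.t. Aᵀy ≥ c, y ≥ 0.

Minimize: z = 11y1 + 7y2 + 10y3 + 11y4 + 15y5

Subject to:
  y1 + 4y3 + 2y4 + y5 ≥ 7
  y2 + 3y3 + 2y4 + 2y5 ≥ 2
  y1, y2, y3, y4, y5 ≥ 0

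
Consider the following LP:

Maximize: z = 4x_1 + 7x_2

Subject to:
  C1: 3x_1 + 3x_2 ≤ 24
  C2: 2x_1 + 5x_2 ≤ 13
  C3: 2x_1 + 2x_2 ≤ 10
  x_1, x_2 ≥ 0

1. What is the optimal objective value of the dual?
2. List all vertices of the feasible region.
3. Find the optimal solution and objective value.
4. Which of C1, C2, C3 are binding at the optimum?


1. 23
2. (0, 0), (5, 0), (4, 1), (0, 2.6)
3. x_1 = 4, x_2 = 1, z = 23
4. C2, C3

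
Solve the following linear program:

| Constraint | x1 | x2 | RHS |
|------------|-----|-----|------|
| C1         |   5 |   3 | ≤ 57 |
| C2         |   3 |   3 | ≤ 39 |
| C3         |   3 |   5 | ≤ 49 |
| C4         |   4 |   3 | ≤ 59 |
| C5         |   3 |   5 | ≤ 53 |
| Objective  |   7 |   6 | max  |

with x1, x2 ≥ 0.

Evaluate the objective at each vertex of the feasible region:
  z(0, 0) = 0
  z(11.4, 0) = 79.8
  z(9, 4) = 87  ←
  z(8, 5) = 86
  z(0, 9.8) = 58.8
The maximum is at x1 = 9, x2 = 4.

x1 = 9, x2 = 4, z = 87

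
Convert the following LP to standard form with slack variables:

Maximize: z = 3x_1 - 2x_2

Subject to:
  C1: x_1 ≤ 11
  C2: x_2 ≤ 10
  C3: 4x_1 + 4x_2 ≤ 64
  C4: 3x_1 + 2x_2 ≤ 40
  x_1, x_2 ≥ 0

max z = 3x_1 - 2x_2

s.t.
  x_1 + s1 = 11
  x_2 + s2 = 10
  4x_1 + 4x_2 + s3 = 64
  3x_1 + 2x_2 + s4 = 40
  x_1, x_2, s1, s2, s3, s4 ≥ 0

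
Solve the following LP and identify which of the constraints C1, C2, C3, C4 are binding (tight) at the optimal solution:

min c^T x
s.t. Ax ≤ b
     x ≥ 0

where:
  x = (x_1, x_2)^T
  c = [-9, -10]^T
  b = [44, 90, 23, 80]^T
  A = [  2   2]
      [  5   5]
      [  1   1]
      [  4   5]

At x_1 = 10, x_2 = 8, compute slack b - a·x for each constraint:
  C1: 44 − 36 = 8  (slack)
  C2: 90 − 90 = 0  (binding)
  C3: 23 − 18 = 5  (slack)
  C4: 80 − 80 = 0  (binding)

Optimal: x_1 = 10, x_2 = 8
Binding: C2, C4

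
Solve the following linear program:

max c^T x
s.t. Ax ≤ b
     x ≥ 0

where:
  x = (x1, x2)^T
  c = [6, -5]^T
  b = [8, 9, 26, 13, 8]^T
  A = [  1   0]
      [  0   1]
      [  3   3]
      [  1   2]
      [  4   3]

Evaluate the objective at each vertex of the feasible region:
  z(0, 0) = 0
  z(2, 0) = 12  ←
  z(0, 2.667) = -13.33
The maximum is at x1 = 2, x2 = 0.

x1 = 2, x2 = 0, z = 12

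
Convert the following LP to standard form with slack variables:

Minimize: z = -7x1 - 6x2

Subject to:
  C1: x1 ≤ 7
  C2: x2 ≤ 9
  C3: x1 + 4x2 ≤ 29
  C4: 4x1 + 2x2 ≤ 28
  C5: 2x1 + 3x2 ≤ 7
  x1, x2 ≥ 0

min z = -7x1 - 6x2

s.t.
  x1 + s1 = 7
  x2 + s2 = 9
  x1 + 4x2 + s3 = 29
  4x1 + 2x2 + s4 = 28
  2x1 + 3x2 + s5 = 7
  x1, x2, s1, s2, s3, s4, s5 ≥ 0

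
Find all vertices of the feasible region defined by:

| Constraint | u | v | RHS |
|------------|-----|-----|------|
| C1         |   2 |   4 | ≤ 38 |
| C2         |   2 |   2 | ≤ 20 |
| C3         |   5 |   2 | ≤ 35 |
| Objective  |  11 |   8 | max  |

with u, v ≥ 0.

(0, 0), (7, 0), (5, 5), (1, 9), (0, 9.5)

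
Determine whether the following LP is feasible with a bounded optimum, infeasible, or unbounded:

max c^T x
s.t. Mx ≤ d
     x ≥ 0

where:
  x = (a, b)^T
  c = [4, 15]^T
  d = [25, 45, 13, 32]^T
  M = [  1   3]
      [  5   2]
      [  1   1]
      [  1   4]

Feasible with a bounded optimal solution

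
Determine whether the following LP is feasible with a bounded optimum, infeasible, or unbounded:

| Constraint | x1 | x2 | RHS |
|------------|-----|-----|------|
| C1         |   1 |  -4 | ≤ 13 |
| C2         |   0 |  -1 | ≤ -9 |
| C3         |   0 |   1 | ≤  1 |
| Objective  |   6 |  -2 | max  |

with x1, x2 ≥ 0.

Infeasible (no feasible solution exists)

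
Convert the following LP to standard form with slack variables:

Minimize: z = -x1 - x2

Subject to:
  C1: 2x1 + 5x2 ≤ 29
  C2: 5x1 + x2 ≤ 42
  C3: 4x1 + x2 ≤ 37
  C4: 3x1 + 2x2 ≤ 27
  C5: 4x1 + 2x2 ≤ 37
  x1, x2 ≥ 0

min z = -x1 - x2

s.t.
  2x1 + 5x2 + s1 = 29
  5x1 + x2 + s2 = 42
  4x1 + x2 + s3 = 37
  3x1 + 2x2 + s4 = 27
  4x1 + 2x2 + s5 = 37
  x1, x2, s1, s2, s3, s4, s5 ≥ 0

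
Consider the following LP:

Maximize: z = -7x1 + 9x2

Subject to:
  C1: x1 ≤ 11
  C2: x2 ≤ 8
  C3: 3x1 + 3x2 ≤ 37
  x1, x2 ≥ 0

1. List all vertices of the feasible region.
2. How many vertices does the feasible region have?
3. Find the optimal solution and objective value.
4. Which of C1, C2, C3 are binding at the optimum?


1. (0, 0), (11, 0), (11, 1.333), (4.333, 8), (0, 8)
2. 5
3. x1 = 0, x2 = 8, z = 72
4. C2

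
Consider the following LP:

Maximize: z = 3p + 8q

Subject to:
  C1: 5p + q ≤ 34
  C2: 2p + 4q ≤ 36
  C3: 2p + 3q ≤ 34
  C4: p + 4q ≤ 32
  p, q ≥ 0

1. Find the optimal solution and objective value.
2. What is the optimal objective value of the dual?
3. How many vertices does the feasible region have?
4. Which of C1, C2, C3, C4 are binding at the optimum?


1. p = 4, q = 7, z = 68
2. 68
3. 5
4. C2, C4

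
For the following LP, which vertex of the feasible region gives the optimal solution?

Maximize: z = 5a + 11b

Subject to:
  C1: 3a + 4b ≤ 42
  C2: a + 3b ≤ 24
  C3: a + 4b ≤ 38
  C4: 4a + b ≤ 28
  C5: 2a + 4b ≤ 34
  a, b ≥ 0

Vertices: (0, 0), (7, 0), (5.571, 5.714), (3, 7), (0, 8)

Evaluate the objective at each vertex of the feasible region:
  z(0, 0) = 0
  z(7, 0) = 35
  z(5.571, 5.714) = 90.71
  z(3, 7) = 92  ←
  z(0, 8) = 88
The maximum is at a = 3, b = 7.

(3, 7)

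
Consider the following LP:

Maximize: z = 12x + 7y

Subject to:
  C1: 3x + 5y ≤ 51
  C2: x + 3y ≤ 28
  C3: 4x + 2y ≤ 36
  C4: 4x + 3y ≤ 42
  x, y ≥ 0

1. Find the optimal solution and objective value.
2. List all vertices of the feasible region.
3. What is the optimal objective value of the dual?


1. x = 6, y = 6, z = 114
2. (0, 0), (9, 0), (6, 6), (5.182, 7.091), (3.25, 8.25), (0, 9.333)
3. 114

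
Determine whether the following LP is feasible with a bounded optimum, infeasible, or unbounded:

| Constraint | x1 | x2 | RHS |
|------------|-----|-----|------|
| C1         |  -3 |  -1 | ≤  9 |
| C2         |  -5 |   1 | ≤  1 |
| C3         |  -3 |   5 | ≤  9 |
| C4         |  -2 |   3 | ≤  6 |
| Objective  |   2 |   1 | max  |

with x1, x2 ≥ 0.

Unbounded (objective can increase without bound)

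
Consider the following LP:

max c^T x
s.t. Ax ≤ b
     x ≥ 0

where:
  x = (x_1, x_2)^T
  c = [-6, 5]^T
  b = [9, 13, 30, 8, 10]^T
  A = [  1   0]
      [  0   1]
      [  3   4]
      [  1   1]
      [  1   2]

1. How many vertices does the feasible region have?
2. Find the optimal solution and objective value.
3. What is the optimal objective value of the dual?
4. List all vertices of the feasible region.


1. 4
2. x_1 = 0, x_2 = 5, z = 25
3. 25
4. (0, 0), (8, 0), (6, 2), (0, 5)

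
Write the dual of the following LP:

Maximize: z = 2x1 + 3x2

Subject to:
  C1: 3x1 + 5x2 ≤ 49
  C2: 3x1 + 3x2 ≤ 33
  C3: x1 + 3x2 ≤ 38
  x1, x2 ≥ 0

Primal max cᵀx s.t. Ax ≤ b, x ≥ 0  →  Dual min bᵀy s.t. Aᵀy ≥ c, y ≥ 0.

Minimize: z = 49y1 + 33y2 + 38y3

Subject to:
  3y1 + 3y2 + y3 ≥ 2
  5y1 + 3y2 + 3y3 ≥ 3
  y1, y2, y3 ≥ 0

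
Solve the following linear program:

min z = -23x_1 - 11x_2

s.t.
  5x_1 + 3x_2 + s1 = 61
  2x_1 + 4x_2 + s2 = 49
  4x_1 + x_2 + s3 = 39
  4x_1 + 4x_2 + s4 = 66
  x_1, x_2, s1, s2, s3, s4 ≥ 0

Evaluate the objective at each vertex of the feasible region:
  z(0, 0) = 0
  z(9.75, 0) = -224.2
  z(8, 7) = -261  ←
  z(6.929, 8.786) = -256
  z(0, 12.25) = -134.8
The minimum is at x_1 = 8, x_2 = 7.

x_1 = 8, x_2 = 7, z = -261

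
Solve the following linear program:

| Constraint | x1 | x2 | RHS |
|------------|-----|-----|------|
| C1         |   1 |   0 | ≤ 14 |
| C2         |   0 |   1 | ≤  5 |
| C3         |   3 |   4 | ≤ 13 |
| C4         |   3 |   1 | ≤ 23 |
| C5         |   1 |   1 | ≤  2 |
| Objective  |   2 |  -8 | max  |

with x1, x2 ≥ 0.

Evaluate the objective at each vertex of the feasible region:
  z(0, 0) = 0
  z(2, 0) = 4  ←
  z(0, 2) = -16
The maximum is at x1 = 2, x2 = 0.

x1 = 2, x2 = 0, z = 4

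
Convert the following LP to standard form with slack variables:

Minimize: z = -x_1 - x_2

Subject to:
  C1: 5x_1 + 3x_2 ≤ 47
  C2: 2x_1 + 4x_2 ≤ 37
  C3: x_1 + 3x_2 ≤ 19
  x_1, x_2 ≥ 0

min z = -x_1 - x_2

s.t.
  5x_1 + 3x_2 + s1 = 47
  2x_1 + 4x_2 + s2 = 37
  x_1 + 3x_2 + s3 = 19
  x_1, x_2, s1, s2, s3 ≥ 0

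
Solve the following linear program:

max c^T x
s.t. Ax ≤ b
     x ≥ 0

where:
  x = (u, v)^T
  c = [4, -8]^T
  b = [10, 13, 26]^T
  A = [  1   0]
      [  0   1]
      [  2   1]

Evaluate the objective at each vertex of the feasible region:
  z(0, 0) = 0
  z(10, 0) = 40  ←
  z(10, 6) = -8
  z(6.5, 13) = -78
  z(0, 13) = -104
The maximum is at u = 10, v = 0.

u = 10, v = 0, z = 40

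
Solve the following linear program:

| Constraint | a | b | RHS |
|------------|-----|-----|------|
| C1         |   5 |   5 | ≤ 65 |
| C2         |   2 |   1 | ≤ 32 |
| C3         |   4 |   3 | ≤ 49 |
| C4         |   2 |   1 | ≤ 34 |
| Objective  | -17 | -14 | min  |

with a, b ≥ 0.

Evaluate the objective at each vertex of the feasible region:
  z(0, 0) = 0
  z(12.25, 0) = -208.2
  z(10, 3) = -212  ←
  z(0, 13) = -182
The minimum is at a = 10, b = 3.

a = 10, b = 3, z = -212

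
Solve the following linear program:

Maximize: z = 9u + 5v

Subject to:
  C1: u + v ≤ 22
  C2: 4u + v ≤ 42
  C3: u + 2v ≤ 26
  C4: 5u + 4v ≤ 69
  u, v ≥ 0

Evaluate the objective at each vertex of the feasible region:
  z(0, 0) = 0
  z(10.5, 0) = 94.5
  z(9, 6) = 111  ←
  z(5.667, 10.17) = 101.8
  z(0, 13) = 65
The maximum is at u = 9, v = 6.

u = 9, v = 6, z = 111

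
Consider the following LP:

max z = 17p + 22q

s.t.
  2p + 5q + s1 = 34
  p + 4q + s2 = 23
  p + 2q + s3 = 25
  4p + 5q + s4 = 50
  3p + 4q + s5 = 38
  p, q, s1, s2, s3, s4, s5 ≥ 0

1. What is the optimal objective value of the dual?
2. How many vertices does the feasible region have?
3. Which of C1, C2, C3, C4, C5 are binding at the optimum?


1. 214
2. 6
3. C4, C5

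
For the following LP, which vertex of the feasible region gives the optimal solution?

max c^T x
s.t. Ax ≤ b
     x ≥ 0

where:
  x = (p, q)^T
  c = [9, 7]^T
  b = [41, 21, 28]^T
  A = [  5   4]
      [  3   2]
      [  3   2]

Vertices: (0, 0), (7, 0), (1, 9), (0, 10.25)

Evaluate the objective at each vertex of the feasible region:
  z(0, 0) = 0
  z(7, 0) = 63
  z(1, 9) = 72  ←
  z(0, 10.25) = 71.75
The maximum is at p = 1, q = 9.

(1, 9)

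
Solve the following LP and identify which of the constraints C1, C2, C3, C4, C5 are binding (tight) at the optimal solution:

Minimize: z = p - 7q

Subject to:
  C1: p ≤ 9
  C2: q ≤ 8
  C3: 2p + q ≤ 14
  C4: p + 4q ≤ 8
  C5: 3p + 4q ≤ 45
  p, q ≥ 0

At p = 0, q = 2, compute slack b - a·x for each constraint:
  C1: 9 − 0 = 9  (slack)
  C2: 8 − 2 = 6  (slack)
  C3: 14 − 2 = 12  (slack)
  C4: 8 − 8 = 0  (binding)
  C5: 45 − 8 = 37  (slack)

Optimal: p = 0, q = 2
Binding: C4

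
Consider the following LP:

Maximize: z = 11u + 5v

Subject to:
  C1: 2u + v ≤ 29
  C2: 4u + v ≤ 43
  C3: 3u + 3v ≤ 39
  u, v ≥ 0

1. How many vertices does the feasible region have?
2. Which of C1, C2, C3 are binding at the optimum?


1. 4
2. C2, C3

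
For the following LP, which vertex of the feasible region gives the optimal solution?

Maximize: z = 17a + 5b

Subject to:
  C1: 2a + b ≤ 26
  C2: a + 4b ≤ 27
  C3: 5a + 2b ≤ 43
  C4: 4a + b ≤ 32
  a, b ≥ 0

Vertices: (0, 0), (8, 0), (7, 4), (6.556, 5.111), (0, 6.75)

Evaluate the objective at each vertex of the feasible region:
  z(0, 0) = 0
  z(8, 0) = 136
  z(7, 4) = 139  ←
  z(6.556, 5.111) = 137
  z(0, 6.75) = 33.75
The maximum is at a = 7, b = 4.

(7, 4)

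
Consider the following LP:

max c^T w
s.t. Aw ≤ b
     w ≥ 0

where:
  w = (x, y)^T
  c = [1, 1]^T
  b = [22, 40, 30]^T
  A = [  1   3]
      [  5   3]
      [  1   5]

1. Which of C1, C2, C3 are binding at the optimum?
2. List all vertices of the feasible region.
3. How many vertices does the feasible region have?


1. C2, C3
2. (0, 0), (8, 0), (5, 5), (0, 6)
3. 4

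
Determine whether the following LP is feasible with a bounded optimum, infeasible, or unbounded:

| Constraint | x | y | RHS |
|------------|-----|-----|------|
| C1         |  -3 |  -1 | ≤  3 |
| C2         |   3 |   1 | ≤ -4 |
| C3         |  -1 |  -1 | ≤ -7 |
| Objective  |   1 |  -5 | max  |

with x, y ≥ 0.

Infeasible (no feasible solution exists)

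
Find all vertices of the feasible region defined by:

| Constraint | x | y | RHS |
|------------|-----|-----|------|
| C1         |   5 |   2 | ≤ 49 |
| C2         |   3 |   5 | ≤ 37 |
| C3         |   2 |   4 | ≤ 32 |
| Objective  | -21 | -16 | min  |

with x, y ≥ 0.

(0, 0), (9.8, 0), (9, 2), (0, 7.4)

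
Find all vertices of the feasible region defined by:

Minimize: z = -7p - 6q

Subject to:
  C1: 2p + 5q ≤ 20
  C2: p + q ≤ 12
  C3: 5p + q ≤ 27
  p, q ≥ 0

(0, 0), (5.4, 0), (5, 2), (0, 4)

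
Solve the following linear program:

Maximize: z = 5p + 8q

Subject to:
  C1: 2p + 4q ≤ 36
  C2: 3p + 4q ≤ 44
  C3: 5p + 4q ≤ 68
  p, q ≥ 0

Evaluate the objective at each vertex of the feasible region:
  z(0, 0) = 0
  z(13.6, 0) = 68
  z(12, 2) = 76
  z(8, 5) = 80  ←
  z(0, 9) = 72
The maximum is at p = 8, q = 5.

p = 8, q = 5, z = 80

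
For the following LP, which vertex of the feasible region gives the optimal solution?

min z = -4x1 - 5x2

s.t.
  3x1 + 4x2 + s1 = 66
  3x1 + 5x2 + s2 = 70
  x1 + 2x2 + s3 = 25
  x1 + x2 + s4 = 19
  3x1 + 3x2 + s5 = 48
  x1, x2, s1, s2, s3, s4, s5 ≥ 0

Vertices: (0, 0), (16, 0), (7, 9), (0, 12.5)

Evaluate the objective at each vertex of the feasible region:
  z(0, 0) = 0
  z(16, 0) = -64
  z(7, 9) = -73  ←
  z(0, 12.5) = -62.5
The minimum is at x1 = 7, x2 = 9.

(7, 9)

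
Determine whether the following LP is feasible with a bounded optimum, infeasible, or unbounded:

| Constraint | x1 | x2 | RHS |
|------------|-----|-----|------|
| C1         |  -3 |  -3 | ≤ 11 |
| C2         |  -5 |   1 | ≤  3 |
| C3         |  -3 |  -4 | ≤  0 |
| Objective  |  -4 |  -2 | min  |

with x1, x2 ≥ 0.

Unbounded (objective can decrease without bound)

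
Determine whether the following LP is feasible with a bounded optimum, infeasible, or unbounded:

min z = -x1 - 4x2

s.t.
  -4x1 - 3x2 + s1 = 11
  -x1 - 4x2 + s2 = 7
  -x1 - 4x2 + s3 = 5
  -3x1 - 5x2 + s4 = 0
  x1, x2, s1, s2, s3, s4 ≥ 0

Unbounded (objective can decrease without bound)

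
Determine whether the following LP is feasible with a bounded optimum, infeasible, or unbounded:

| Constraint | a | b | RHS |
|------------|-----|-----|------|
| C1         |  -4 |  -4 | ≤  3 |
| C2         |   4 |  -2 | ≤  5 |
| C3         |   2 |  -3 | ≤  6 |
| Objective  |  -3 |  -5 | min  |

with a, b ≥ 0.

Unbounded (objective can decrease without bound)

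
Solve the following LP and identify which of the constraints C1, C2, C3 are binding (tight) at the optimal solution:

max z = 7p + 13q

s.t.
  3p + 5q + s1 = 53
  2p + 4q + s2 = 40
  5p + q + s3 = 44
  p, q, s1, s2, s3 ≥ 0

At p = 6, q = 7, compute slack b - a·x for each constraint:
  C1: 53 − 53 = 0  (binding)
  C2: 40 − 40 = 0  (binding)
  C3: 44 − 37 = 7  (slack)

Optimal: p = 6, q = 7
Binding: C1, C2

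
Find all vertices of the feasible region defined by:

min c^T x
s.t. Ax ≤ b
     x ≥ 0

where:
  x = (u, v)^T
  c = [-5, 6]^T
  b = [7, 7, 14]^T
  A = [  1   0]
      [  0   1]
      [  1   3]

(0, 0), (7, 0), (7, 2.333), (0, 4.667)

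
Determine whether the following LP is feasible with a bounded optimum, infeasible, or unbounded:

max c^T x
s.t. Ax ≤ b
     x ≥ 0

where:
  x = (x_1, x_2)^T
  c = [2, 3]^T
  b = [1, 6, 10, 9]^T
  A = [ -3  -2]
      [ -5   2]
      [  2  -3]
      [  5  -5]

Unbounded (objective can increase without bound)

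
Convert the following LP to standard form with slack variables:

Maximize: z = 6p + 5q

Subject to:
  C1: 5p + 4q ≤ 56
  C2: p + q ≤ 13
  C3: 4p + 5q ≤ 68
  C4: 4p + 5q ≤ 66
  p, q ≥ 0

max z = 6p + 5q

s.t.
  5p + 4q + s1 = 56
  p + q + s2 = 13
  4p + 5q + s3 = 68
  4p + 5q + s4 = 66
  p, q, s1, s2, s3, s4 ≥ 0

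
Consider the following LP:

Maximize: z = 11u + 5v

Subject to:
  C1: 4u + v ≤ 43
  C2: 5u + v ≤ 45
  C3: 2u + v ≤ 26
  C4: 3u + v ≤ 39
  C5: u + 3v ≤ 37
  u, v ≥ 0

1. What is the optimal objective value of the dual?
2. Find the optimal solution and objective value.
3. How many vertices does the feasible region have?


1. 127
2. u = 7, v = 10, z = 127
3. 4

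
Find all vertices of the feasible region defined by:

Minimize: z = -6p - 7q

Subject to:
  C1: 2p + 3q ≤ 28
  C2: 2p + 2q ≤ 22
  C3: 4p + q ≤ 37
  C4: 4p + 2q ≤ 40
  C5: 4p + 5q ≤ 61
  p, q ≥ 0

(0, 0), (9.25, 0), (8.667, 2.333), (5, 6), (0, 9.333)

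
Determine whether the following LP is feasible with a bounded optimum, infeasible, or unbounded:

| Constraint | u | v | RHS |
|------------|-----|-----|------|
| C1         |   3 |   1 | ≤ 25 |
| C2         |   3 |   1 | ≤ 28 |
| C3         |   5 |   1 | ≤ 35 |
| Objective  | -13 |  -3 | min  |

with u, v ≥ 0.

Feasible with a bounded optimal solution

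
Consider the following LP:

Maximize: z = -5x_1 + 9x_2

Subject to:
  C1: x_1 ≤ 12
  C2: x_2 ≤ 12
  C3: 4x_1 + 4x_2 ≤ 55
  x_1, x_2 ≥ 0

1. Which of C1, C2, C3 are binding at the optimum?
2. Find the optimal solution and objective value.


1. C2
2. x_1 = 0, x_2 = 12, z = 108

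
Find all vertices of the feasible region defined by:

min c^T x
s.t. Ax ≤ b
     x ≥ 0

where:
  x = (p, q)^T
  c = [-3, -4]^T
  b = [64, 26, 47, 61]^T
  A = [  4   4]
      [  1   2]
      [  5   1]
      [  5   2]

(0, 0), (9.4, 0), (7.75, 8.25), (6, 10), (0, 13)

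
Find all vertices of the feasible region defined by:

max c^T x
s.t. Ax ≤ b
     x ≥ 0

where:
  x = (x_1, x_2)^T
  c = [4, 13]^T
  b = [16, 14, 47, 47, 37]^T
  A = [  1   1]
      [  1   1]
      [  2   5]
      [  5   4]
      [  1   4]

(0, 0), (9.4, 0), (2.765, 8.294), (1, 9), (0, 9.25)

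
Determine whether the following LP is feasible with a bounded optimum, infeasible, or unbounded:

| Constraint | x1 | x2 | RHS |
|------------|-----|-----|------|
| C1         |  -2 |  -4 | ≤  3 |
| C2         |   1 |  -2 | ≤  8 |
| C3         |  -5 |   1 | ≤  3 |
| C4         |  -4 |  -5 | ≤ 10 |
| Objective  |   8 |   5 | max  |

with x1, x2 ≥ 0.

Unbounded (objective can increase without bound)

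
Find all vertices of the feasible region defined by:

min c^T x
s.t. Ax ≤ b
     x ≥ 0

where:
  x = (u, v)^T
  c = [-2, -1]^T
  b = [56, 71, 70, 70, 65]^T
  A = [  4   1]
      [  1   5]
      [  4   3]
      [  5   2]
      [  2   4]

(0, 0), (14, 0), (10, 10), (8.5, 12), (6.833, 12.83), (0, 14.2)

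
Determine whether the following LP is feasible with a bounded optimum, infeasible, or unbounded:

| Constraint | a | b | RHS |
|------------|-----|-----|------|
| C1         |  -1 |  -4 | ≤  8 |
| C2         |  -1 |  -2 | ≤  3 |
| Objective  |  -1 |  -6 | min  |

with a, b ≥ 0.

Unbounded (objective can decrease without bound)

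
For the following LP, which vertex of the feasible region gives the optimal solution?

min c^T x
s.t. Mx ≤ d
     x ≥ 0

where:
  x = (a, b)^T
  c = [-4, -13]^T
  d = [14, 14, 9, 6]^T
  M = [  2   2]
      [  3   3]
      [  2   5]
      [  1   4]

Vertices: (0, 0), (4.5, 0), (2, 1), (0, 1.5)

Evaluate the objective at each vertex of the feasible region:
  z(0, 0) = 0
  z(4.5, 0) = -18
  z(2, 1) = -21  ←
  z(0, 1.5) = -19.5
The minimum is at a = 2, b = 1.

(2, 1)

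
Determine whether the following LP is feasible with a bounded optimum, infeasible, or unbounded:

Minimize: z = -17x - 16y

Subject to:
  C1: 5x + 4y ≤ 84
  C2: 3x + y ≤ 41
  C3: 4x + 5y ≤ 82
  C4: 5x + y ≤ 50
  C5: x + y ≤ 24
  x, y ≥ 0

Feasible with a bounded optimal solution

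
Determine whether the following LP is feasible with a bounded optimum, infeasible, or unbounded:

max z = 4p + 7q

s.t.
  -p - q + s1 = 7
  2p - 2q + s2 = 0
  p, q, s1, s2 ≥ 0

Unbounded (objective can increase without bound)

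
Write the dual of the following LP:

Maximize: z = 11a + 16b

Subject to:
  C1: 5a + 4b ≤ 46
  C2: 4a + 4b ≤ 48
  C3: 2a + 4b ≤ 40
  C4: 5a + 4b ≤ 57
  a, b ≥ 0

Primal max cᵀx s.t. Ax ≤ b, x ≥ 0  →  Dual min bᵀy s.t. Aᵀy ≥ c, y ≥ 0.

Minimize: z = 46y1 + 48y2 + 40y3 + 57y4

Subject to:
  5y1 + 4y2 + 2y3 + 5y4 ≥ 11
  4y1 + 4y2 + 4y3 + 4y4 ≥ 16
  y1, y2, y3, y4 ≥ 0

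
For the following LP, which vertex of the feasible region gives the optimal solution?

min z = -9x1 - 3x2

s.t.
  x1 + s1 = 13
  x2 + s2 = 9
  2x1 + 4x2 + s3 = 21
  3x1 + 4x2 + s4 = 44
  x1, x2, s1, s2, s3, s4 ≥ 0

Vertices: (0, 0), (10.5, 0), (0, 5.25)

Evaluate the objective at each vertex of the feasible region:
  z(0, 0) = 0
  z(10.5, 0) = -94.5  ←
  z(0, 5.25) = -15.75
The minimum is at x1 = 10.5, x2 = 0.

(10.5, 0)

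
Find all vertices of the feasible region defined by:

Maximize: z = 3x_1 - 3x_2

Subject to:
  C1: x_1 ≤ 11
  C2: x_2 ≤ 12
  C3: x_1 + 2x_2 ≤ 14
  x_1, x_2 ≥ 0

(0, 0), (11, 0), (11, 1.5), (0, 7)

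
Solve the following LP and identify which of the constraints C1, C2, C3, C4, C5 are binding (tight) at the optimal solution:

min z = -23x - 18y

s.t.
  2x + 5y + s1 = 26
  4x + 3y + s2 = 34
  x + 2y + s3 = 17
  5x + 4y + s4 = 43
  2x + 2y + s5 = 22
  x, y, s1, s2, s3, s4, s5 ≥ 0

At x = 7, y = 2, compute slack b - a·x for each constraint:
  C1: 26 − 24 = 2  (slack)
  C2: 34 − 34 = 0  (binding)
  C3: 17 − 11 = 6  (slack)
  C4: 43 − 43 = 0  (binding)
  C5: 22 − 18 = 4  (slack)

Optimal: x = 7, y = 2
Binding: C2, C4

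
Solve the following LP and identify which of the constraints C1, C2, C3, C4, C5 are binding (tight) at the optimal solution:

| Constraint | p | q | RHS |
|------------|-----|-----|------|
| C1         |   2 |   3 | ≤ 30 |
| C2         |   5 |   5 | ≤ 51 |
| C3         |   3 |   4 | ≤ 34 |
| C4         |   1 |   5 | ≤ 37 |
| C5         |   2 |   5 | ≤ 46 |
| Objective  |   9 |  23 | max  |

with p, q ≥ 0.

At p = 2, q = 7, compute slack b - a·x for each constraint:
  C1: 30 − 25 = 5  (slack)
  C2: 51 − 45 = 6  (slack)
  C3: 34 − 34 = 0  (binding)
  C4: 37 − 37 = 0  (binding)
  C5: 46 − 39 = 7  (slack)

Optimal: p = 2, q = 7
Binding: C3, C4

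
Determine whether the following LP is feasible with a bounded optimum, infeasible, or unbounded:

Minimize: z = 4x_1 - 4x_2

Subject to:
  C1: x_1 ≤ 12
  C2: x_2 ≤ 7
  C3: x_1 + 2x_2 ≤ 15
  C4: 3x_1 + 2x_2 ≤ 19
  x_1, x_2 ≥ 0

Feasible with a bounded optimal solution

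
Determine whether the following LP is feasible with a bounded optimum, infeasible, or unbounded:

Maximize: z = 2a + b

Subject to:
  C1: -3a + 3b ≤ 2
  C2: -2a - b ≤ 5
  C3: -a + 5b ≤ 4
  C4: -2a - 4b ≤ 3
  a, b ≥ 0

Unbounded (objective can increase without bound)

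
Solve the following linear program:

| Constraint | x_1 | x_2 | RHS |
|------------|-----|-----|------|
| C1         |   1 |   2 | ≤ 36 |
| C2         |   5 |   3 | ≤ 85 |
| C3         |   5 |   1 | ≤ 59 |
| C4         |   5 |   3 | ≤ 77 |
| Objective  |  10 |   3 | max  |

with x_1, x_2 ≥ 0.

Evaluate the objective at each vertex of the feasible region:
  z(0, 0) = 0
  z(11.8, 0) = 118
  z(10, 9) = 127  ←
  z(6.571, 14.71) = 109.9
  z(0, 18) = 54
The maximum is at x_1 = 10, x_2 = 9.

x_1 = 10, x_2 = 9, z = 127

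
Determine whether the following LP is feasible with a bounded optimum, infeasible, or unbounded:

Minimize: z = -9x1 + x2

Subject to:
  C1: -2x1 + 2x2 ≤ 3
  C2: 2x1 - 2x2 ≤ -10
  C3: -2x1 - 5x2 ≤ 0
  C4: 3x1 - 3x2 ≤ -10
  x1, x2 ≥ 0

Infeasible (no feasible solution exists)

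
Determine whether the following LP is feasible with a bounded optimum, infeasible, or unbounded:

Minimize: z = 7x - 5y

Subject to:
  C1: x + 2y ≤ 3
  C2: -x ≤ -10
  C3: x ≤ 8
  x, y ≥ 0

Infeasible (no feasible solution exists)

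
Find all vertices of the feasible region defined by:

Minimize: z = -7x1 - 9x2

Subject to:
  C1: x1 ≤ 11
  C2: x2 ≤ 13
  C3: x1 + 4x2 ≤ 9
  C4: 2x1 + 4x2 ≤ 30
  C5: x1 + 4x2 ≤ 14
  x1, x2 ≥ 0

(0, 0), (9, 0), (0, 2.25)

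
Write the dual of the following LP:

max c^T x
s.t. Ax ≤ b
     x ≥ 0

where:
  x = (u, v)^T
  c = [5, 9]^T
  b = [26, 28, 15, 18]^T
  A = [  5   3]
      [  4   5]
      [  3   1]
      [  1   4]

Primal max cᵀx s.t. Ax ≤ b, x ≥ 0  →  Dual min bᵀy s.t. Aᵀy ≥ c, y ≥ 0.

Minimize: z = 26y1 + 28y2 + 15y3 + 18y4

Subject to:
  5y1 + 4y2 + 3y3 + y4 ≥ 5
  3y1 + 5y2 + y3 + 4y4 ≥ 9
  y1, y2, y3, y4 ≥ 0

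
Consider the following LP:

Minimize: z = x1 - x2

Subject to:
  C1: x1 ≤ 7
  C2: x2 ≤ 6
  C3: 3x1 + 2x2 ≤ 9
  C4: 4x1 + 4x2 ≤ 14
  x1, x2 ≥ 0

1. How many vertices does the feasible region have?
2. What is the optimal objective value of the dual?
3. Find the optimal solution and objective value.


1. 4
2. -3.5
3. x1 = 0, x2 = 3.5, z = -3.5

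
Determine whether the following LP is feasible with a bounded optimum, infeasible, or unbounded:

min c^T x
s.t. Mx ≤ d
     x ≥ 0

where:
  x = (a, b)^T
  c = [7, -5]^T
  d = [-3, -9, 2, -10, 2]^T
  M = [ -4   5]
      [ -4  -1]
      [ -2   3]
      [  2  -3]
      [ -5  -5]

Infeasible (no feasible solution exists)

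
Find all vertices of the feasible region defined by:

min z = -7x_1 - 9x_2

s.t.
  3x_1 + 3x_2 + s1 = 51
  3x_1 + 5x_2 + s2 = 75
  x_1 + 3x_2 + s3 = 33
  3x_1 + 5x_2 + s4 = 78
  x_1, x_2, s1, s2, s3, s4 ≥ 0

(0, 0), (17, 0), (9, 8), (0, 11)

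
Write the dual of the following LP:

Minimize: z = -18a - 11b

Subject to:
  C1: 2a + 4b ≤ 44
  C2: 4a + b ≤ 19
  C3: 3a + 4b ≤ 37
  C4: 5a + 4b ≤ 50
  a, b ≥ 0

Primal min cᵀx s.t. Ax ≤ b, x ≥ 0  →  Dual max −bᵀy s.t. Aᵀy ≥ −c, y ≥ 0.

Maximize: z = -44y1 - 19y2 - 37y3 - 50y4

Subject to:
  2y1 + 4y2 + 3y3 + 5y4 ≥ 18
  4y1 + y2 + 4y3 + 4y4 ≥ 11
  y1, y2, y3, y4 ≥ 0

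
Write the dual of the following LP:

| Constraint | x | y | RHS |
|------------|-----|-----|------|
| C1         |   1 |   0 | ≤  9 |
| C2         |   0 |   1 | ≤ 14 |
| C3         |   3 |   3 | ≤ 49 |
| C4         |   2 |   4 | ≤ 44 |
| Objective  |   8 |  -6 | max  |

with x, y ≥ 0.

Primal max cᵀx s.t. Ax ≤ b, x ≥ 0  →  Dual min bᵀy s.t. Aᵀy ≥ c, y ≥ 0.

Minimize: z = 9y1 + 14y2 + 49y3 + 44y4

Subject to:
  y1 + 3y3 + 2y4 ≥ 8
  y2 + 3y3 + 4y4 ≥ -6
  y1, y2, y3, y4 ≥ 0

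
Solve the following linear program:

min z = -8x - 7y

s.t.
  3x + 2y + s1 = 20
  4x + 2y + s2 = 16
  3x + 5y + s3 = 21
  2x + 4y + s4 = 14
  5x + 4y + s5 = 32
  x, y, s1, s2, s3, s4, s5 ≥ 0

Evaluate the objective at each vertex of the feasible region:
  z(0, 0) = 0
  z(4, 0) = -32
  z(3, 2) = -38  ←
  z(0, 3.5) = -24.5
The minimum is at x = 3, y = 2.

x = 3, y = 2, z = -38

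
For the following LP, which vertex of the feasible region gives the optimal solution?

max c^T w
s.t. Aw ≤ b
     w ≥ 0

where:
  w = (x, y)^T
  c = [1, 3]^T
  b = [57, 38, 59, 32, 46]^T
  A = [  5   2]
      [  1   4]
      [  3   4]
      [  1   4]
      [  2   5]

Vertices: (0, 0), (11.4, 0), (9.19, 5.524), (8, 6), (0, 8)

Evaluate the objective at each vertex of the feasible region:
  z(0, 0) = 0
  z(11.4, 0) = 11.4
  z(9.19, 5.524) = 25.76
  z(8, 6) = 26  ←
  z(0, 8) = 24
The maximum is at x = 8, y = 6.

(8, 6)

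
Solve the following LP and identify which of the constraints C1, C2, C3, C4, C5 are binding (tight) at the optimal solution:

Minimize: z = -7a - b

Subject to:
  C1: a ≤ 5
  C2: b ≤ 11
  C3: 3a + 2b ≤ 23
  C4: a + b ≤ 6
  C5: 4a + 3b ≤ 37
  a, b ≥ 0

At a = 5, b = 1, compute slack b - a·x for each constraint:
  C1: 5 − 5 = 0  (binding)
  C2: 11 − 1 = 10  (slack)
  C3: 23 − 17 = 6  (slack)
  C4: 6 − 6 = 0  (binding)
  C5: 37 − 23 = 14  (slack)

Optimal: a = 5, b = 1
Binding: C1, C4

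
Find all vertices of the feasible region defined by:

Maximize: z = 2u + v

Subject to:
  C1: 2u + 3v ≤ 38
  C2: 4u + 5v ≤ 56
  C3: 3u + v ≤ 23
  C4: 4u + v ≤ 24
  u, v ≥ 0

(0, 0), (6, 0), (4, 8), (0, 11.2)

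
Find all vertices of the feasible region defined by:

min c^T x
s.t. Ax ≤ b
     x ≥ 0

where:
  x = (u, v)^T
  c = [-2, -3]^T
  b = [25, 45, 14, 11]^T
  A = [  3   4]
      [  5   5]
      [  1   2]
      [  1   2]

(0, 0), (8.333, 0), (3, 4), (0, 5.5)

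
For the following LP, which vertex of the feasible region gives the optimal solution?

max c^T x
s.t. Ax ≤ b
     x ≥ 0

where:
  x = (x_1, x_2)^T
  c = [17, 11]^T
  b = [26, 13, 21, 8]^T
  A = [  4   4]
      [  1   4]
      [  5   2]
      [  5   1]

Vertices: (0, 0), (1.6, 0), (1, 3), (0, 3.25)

Evaluate the objective at each vertex of the feasible region:
  z(0, 0) = 0
  z(1.6, 0) = 27.2
  z(1, 3) = 50  ←
  z(0, 3.25) = 35.75
The maximum is at x_1 = 1, x_2 = 3.

(1, 3)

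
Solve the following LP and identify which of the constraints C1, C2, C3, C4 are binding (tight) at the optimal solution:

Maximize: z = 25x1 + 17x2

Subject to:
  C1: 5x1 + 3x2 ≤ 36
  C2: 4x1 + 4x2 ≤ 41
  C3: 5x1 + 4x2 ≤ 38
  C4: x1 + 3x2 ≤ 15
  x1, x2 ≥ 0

At x1 = 6, x2 = 2, compute slack b - a·x for each constraint:
  C1: 36 − 36 = 0  (binding)
  C2: 41 − 32 = 9  (slack)
  C3: 38 − 38 = 0  (binding)
  C4: 15 − 12 = 3  (slack)

Optimal: x1 = 6, x2 = 2
Binding: C1, C3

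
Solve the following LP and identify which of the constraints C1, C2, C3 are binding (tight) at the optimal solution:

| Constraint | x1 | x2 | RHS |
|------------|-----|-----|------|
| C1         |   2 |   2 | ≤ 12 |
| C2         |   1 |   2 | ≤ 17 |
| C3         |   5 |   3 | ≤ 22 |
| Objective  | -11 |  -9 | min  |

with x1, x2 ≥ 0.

At x1 = 2, x2 = 4, compute slack b - a·x for each constraint:
  C1: 12 − 12 = 0  (binding)
  C2: 17 − 10 = 7  (slack)
  C3: 22 − 22 = 0  (binding)

Optimal: x1 = 2, x2 = 4
Binding: C1, C3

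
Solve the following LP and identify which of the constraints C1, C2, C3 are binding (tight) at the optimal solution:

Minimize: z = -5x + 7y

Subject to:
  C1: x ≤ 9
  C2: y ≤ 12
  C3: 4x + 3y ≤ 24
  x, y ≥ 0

At x = 6, y = 0, compute slack b - a·x for each constraint:
  C1: 9 − 6 = 3  (slack)
  C2: 12 − 0 = 12  (slack)
  C3: 24 − 24 = 0  (binding)

Optimal: x = 6, y = 0
Binding: C3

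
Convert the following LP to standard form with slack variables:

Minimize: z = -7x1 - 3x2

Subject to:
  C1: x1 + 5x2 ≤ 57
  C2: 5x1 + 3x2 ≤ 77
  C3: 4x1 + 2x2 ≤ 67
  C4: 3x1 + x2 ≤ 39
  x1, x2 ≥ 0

min z = -7x1 - 3x2

s.t.
  x1 + 5x2 + s1 = 57
  5x1 + 3x2 + s2 = 77
  4x1 + 2x2 + s3 = 67
  3x1 + x2 + s4 = 39
  x1, x2, s1, s2, s3, s4 ≥ 0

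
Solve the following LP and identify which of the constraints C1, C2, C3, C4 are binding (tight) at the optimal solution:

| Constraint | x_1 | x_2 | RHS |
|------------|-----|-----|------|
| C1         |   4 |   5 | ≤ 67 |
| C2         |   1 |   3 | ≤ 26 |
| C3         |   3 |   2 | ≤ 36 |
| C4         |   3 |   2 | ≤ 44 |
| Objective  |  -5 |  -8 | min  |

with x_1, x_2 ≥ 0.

At x_1 = 8, x_2 = 6, compute slack b - a·x for each constraint:
  C1: 67 − 62 = 5  (slack)
  C2: 26 − 26 = 0  (binding)
  C3: 36 − 36 = 0  (binding)
  C4: 44 − 36 = 8  (slack)

Optimal: x_1 = 8, x_2 = 6
Binding: C2, C3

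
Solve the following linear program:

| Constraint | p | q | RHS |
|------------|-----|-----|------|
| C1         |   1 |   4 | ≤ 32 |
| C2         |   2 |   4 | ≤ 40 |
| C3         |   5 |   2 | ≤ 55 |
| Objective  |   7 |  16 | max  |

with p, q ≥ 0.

Evaluate the objective at each vertex of the feasible region:
  z(0, 0) = 0
  z(11, 0) = 77
  z(8.75, 5.625) = 151.2
  z(8, 6) = 152  ←
  z(0, 8) = 128
The maximum is at p = 8, q = 6.

p = 8, q = 6, z = 152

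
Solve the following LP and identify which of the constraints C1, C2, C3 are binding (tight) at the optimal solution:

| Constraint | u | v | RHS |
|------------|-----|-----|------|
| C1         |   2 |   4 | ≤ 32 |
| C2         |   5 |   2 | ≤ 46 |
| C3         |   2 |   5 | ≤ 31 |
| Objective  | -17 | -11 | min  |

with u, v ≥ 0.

At u = 8, v = 3, compute slack b - a·x for each constraint:
  C1: 32 − 28 = 4  (slack)
  C2: 46 − 46 = 0  (binding)
  C3: 31 − 31 = 0  (binding)

Optimal: u = 8, v = 3
Binding: C2, C3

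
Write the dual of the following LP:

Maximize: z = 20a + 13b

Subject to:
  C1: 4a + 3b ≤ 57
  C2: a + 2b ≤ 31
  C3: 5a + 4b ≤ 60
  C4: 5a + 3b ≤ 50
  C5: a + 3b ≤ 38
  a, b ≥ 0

Primal max cᵀx s.t. Ax ≤ b, x ≥ 0  →  Dual min bᵀy s.t. Aᵀy ≥ c, y ≥ 0.

Minimize: z = 57y1 + 31y2 + 60y3 + 50y4 + 38y5

Subject to:
  4y1 + y2 + 5y3 + 5y4 + y5 ≥ 20
  3y1 + 2y2 + 4y3 + 3y4 + 3y5 ≥ 13
  y1, y2, y3, y4, y5 ≥ 0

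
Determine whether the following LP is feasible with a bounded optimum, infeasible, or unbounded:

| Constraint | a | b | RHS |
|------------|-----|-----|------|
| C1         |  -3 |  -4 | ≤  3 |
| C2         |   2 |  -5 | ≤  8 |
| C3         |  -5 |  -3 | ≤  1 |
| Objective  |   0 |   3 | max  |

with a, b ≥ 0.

Unbounded (objective can increase without bound)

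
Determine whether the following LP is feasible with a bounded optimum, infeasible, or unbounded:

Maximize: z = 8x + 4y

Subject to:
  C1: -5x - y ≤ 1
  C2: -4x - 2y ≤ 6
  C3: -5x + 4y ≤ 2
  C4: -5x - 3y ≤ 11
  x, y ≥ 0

Unbounded (objective can increase without bound)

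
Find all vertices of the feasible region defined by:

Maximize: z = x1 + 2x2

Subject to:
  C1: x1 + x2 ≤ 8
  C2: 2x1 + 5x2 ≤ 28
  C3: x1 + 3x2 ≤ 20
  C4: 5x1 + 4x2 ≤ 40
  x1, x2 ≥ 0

(0, 0), (8, 0), (4, 4), (0, 5.6)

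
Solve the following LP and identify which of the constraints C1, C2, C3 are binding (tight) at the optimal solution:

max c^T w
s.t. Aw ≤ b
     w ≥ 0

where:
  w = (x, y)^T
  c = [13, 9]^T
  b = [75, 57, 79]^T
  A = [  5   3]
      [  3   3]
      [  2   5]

At x = 9, y = 10, compute slack b - a·x for each constraint:
  C1: 75 − 75 = 0  (binding)
  C2: 57 − 57 = 0  (binding)
  C3: 79 − 68 = 11  (slack)

Optimal: x = 9, y = 10
Binding: C1, C2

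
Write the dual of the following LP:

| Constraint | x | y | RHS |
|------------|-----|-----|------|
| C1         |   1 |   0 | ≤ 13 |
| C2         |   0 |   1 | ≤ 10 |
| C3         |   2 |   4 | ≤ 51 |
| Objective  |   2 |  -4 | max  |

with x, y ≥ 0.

Primal max cᵀx s.t. Ax ≤ b, x ≥ 0  →  Dual min bᵀy s.t. Aᵀy ≥ c, y ≥ 0.

Minimize: z = 13y1 + 10y2 + 51y3

Subject to:
  y1 + 2y3 ≥ 2
  y2 + 4y3 ≥ -4
  y1, y2, y3 ≥ 0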